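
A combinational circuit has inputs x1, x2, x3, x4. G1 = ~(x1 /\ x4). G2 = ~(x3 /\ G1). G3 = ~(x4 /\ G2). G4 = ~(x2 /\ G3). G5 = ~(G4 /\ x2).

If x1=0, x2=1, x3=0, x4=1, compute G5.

G1 = ~(0 /\ 1) = 1
G2 = ~(0 /\ 1) = 1
G3 = ~(1 /\ 1) = 0
G4 = ~(1 /\ 0) = 1
G5 = ~(1 /\ 1) = 0

0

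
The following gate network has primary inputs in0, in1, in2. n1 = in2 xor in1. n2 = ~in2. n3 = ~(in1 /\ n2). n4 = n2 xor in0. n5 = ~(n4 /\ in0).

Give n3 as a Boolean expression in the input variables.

n2 = ~in2
n3 = ~(in1 /\ n2) = ~(in1 /\ ~in2)

~(in1 /\ ~in2)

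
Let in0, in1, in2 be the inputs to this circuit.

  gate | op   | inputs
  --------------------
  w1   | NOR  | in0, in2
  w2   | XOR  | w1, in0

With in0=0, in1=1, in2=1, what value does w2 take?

w1 = 0 NOR 1 = 0
w2 = 0 XOR 0 = 0

0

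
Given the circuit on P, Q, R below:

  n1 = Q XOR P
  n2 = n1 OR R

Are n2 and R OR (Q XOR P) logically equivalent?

n1 = Q XOR P
n2 = n1 OR R = (Q XOR P) OR R
At P=0, Q=0, R=0: circuit gives 0, formula gives 0.
At P=0, Q=0, R=1: circuit gives 1, formula gives 1.
Agrees on all 8 inputs.

Yes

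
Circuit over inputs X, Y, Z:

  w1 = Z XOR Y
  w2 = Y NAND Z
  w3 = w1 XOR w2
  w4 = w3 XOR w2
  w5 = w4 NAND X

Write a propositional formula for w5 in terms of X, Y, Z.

w1 = Z XOR Y
w2 = Y NAND Z
w3 = w1 XOR w2 = (Z XOR Y) XOR (Y NAND Z)
w4 = w3 XOR w2 = ((Z XOR Y) XOR (Y NAND Z)) XOR (Y NAND Z)
w5 = w4 NAND X = (((Z XOR Y) XOR (Y NAND Z)) XOR (Y NAND Z)) NAND X

(((Z XOR Y) XOR (Y NAND Z)) XOR (Y NAND Z)) NAND X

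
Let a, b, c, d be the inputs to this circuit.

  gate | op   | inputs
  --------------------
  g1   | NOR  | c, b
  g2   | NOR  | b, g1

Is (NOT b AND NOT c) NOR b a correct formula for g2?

g1 = c NOR b
g2 = b NOR g1 = b NOR (c NOR b)
At a=0, b=0, c=0, d=0: circuit gives 0, formula gives 0.
At a=0, b=0, c=1, d=0: circuit gives 1, formula gives 1.
Agrees on all 16 inputs.

Yes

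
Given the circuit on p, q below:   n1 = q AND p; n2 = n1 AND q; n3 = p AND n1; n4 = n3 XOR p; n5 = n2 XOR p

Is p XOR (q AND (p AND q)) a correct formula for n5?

n1 = q AND p
n2 = n1 AND q = (q AND p) AND q
n5 = n2 XOR p = ((q AND p) AND q) XOR p
At p=0, q=0: circuit gives 0, formula gives 0.
At p=1, q=0: circuit gives 1, formula gives 1.
Agrees on all 4 inputs.

Yes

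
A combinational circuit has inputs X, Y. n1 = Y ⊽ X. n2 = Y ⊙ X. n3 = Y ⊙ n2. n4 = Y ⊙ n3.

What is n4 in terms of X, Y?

Y ⊙ (Y ⊙ (Y ⊙ X))

n2 = Y ⊙ X
n3 = Y ⊙ n2 = Y ⊙ (Y ⊙ X)
n4 = Y ⊙ n3 = Y ⊙ (Y ⊙ (Y ⊙ X))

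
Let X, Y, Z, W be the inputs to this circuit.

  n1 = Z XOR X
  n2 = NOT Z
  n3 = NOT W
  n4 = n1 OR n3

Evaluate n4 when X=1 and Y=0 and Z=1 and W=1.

n1 = 1 XOR 1 = 0
n3 = NOT 1 = 0
n4 = 0 OR 0 = 0

0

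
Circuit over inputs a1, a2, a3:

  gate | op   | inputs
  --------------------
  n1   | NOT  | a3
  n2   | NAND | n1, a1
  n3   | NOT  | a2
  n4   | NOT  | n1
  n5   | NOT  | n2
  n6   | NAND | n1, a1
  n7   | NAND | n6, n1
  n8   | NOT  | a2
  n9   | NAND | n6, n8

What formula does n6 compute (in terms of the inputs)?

n1 = NOT a3
n6 = n1 NAND a1 = NOT a3 NAND a1

NOT a3 NAND a1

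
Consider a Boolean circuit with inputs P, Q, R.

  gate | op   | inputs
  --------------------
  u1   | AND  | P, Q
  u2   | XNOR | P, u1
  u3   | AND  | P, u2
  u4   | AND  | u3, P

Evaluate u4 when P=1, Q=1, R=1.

u1 = 1 AND 1 = 1
u2 = 1 XNOR 1 = 1
u3 = 1 AND 1 = 1
u4 = 1 AND 1 = 1

1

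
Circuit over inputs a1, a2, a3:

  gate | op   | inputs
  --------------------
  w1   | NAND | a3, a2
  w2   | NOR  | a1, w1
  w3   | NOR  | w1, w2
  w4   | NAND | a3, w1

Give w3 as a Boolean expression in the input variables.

(a3 NAND a2) NOR (a1 NOR (a3 NAND a2))

w1 = a3 NAND a2
w2 = a1 NOR w1 = a1 NOR (a3 NAND a2)
w3 = w1 NOR w2 = (a3 NAND a2) NOR (a1 NOR (a3 NAND a2))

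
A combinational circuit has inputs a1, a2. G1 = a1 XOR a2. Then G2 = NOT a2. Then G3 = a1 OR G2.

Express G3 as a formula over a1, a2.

G2 = NOT a2
G3 = a1 OR G2 = a1 OR NOT a2

a1 OR NOT a2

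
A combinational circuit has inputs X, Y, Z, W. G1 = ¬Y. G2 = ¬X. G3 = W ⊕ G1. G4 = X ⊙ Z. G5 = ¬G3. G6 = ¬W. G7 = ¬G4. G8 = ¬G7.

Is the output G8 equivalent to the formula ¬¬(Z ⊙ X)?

Yes

G4 = X ⊙ Z
G7 = ¬G4 = ¬(X ⊙ Z)
G8 = ¬G7 = ¬¬(X ⊙ Z)
At X=0, Y=0, Z=1, W=0: circuit gives 0, formula gives 0.
At X=0, Y=0, Z=0, W=0: circuit gives 1, formula gives 1.
Agrees on all 16 inputs.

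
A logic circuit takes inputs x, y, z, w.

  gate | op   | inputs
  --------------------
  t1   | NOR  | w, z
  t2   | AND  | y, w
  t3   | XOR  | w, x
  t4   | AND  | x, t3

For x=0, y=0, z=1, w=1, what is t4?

t3 = 1 XOR 0 = 1
t4 = 0 AND 1 = 0

0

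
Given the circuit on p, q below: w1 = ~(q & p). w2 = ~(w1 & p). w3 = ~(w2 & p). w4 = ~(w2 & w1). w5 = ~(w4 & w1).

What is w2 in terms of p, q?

w1 = ~(q & p)
w2 = ~(w1 & p) = ~((~(q & p)) & p)

~((~(q & p)) & p)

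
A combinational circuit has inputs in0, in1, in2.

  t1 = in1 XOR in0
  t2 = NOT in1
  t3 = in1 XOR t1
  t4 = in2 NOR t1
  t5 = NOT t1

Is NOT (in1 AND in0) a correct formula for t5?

No

t1 = in1 XOR in0
t5 = NOT t1 = NOT (in1 XOR in0)
At in0=0, in1=1, in2=0: circuit gives 0, formula gives 1.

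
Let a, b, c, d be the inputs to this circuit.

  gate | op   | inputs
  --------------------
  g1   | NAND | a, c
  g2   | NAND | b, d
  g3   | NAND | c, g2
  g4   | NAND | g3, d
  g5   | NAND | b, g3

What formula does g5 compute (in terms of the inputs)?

b NAND (c NAND (b NAND d))

g2 = b NAND d
g3 = c NAND g2 = c NAND (b NAND d)
g5 = b NAND g3 = b NAND (c NAND (b NAND d))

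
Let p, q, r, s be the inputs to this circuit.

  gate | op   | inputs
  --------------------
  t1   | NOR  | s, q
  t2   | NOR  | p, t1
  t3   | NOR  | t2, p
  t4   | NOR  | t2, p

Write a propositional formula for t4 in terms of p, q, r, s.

(p NOR (s NOR q)) NOR p

t1 = s NOR q
t2 = p NOR t1 = p NOR (s NOR q)
t4 = t2 NOR p = (p NOR (s NOR q)) NOR p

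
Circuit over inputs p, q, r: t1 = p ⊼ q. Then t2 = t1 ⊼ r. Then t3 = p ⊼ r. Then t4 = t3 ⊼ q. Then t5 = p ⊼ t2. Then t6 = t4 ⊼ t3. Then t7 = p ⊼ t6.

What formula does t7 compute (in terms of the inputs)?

t3 = p ⊼ r
t4 = t3 ⊼ q = (p ⊼ r) ⊼ q
t6 = t4 ⊼ t3 = ((p ⊼ r) ⊼ q) ⊼ (p ⊼ r)
t7 = p ⊼ t6 = p ⊼ (((p ⊼ r) ⊼ q) ⊼ (p ⊼ r))

p ⊼ (((p ⊼ r) ⊼ q) ⊼ (p ⊼ r))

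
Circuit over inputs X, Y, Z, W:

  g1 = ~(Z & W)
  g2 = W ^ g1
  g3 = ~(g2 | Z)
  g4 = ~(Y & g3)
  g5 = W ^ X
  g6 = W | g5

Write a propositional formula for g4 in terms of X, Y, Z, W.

~(Y & (~((W ^ (~(Z & W))) | Z)))

g1 = ~(Z & W)
g2 = W ^ g1 = W ^ (~(Z & W))
g3 = ~(g2 | Z) = ~((W ^ (~(Z & W))) | Z)
g4 = ~(Y & g3) = ~(Y & (~((W ^ (~(Z & W))) | Z)))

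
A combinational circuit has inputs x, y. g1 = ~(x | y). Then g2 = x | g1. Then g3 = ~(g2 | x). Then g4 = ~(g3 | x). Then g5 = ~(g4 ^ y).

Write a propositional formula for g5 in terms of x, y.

g1 = ~(x | y)
g2 = x | g1 = x | (~(x | y))
g3 = ~(g2 | x) = ~((x | (~(x | y))) | x)
g4 = ~(g3 | x) = ~((~((x | (~(x | y))) | x)) | x)
g5 = ~(g4 ^ y) = ~((~((~((x | (~(x | y))) | x)) | x)) ^ y)

~((~((~((x | (~(x | y))) | x)) | x)) ^ y)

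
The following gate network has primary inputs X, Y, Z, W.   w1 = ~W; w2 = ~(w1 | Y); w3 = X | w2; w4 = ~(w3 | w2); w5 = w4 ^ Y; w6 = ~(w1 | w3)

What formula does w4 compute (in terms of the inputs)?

~((X | (~(~W | Y))) | (~(~W | Y)))

w1 = ~W
w2 = ~(w1 | Y) = ~(~W | Y)
w3 = X | w2 = X | (~(~W | Y))
w4 = ~(w3 | w2) = ~((X | (~(~W | Y))) | (~(~W | Y)))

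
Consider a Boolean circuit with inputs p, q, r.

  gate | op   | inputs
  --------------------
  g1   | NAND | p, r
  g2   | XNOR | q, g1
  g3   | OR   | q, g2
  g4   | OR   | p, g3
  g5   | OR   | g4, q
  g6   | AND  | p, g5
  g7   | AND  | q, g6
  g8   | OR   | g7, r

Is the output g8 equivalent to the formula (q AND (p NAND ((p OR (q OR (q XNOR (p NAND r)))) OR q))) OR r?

No

g1 = p NAND r
g2 = q XNOR g1 = q XNOR (p NAND r)
g3 = q OR g2 = q OR (q XNOR (p NAND r))
g4 = p OR g3 = p OR (q OR (q XNOR (p NAND r)))
g5 = g4 OR q = (p OR (q OR (q XNOR (p NAND r)))) OR q
g6 = p AND g5 = p AND ((p OR (q OR (q XNOR (p NAND r)))) OR q)
g7 = q AND g6 = q AND (p AND ((p OR (q OR (q XNOR (p NAND r)))) OR q))
g8 = g7 OR r = (q AND (p AND ((p OR (q OR (q XNOR (p NAND r)))) OR q))) OR r
At p=0, q=1, r=0: circuit gives 0, formula gives 1.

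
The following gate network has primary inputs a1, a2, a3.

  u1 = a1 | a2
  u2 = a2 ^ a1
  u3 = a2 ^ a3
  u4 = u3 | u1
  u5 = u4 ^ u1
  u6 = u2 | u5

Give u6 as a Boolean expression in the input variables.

(a2 ^ a1) | (((a2 ^ a3) | (a1 | a2)) ^ (a1 | a2))

u1 = a1 | a2
u2 = a2 ^ a1
u3 = a2 ^ a3
u4 = u3 | u1 = (a2 ^ a3) | (a1 | a2)
u5 = u4 ^ u1 = ((a2 ^ a3) | (a1 | a2)) ^ (a1 | a2)
u6 = u2 | u5 = (a2 ^ a1) | (((a2 ^ a3) | (a1 | a2)) ^ (a1 | a2))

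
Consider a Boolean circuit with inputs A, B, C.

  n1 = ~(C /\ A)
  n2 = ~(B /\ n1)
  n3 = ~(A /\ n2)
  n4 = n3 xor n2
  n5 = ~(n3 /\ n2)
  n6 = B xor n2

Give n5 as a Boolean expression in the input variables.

~((~(A /\ (~(B /\ (~(C /\ A)))))) /\ (~(B /\ (~(C /\ A)))))

n1 = ~(C /\ A)
n2 = ~(B /\ n1) = ~(B /\ (~(C /\ A)))
n3 = ~(A /\ n2) = ~(A /\ (~(B /\ (~(C /\ A)))))
n5 = ~(n3 /\ n2) = ~((~(A /\ (~(B /\ (~(C /\ A)))))) /\ (~(B /\ (~(C /\ A)))))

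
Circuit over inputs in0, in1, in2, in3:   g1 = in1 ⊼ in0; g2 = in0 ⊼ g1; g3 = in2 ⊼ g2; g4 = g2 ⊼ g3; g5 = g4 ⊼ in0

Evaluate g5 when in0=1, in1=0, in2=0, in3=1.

g1 = 0 ⊼ 1 = 1
g2 = 1 ⊼ 1 = 0
g3 = 0 ⊼ 0 = 1
g4 = 0 ⊼ 1 = 1
g5 = 1 ⊼ 1 = 0

0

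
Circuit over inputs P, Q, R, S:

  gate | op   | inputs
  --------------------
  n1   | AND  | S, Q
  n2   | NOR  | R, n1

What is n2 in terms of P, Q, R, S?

n1 = S AND Q
n2 = R NOR n1 = R NOR (S AND Q)

R NOR (S AND Q)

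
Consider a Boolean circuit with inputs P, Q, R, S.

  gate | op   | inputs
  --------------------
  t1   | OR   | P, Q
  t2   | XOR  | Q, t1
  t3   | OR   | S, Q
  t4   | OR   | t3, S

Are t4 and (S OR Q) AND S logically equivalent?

No

t3 = S OR Q
t4 = t3 OR S = (S OR Q) OR S
At P=0, Q=1, R=0, S=0: circuit gives 1, formula gives 0.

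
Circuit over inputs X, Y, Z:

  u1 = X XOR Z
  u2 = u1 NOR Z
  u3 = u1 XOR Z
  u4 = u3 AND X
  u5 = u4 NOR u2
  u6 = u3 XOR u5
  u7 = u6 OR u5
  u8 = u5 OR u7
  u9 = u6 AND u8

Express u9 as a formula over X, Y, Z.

u1 = X XOR Z
u2 = u1 NOR Z = (X XOR Z) NOR Z
u3 = u1 XOR Z = (X XOR Z) XOR Z
u4 = u3 AND X = ((X XOR Z) XOR Z) AND X
u5 = u4 NOR u2 = (((X XOR Z) XOR Z) AND X) NOR ((X XOR Z) NOR Z)
u6 = u3 XOR u5 = ((X XOR Z) XOR Z) XOR ((((X XOR Z) XOR Z) AND X) NOR ((X XOR Z) NOR Z))
u7 = u6 OR u5 = (((X XOR Z) XOR Z) XOR ((((X XOR Z) XOR Z) AND X) NOR ((X XOR Z) NOR Z))) OR ((((X XOR Z) XOR Z) AND X) NOR ((X XOR Z) NOR Z))
u8 = u5 OR u7 = ((((X XOR Z) XOR Z) AND X) NOR ((X XOR Z) NOR Z)) OR ((((X XOR Z) XOR Z) XOR ((((X XOR Z) XOR Z) AND X) NOR ((X XOR Z) NOR Z))) OR ((((X XOR Z) XOR Z) AND X) NOR ((X XOR Z) NOR Z)))
u9 = u6 AND u8 = (((X XOR Z) XOR Z) XOR ((((X XOR Z) XOR Z) AND X) NOR ((X XOR Z) NOR Z))) AND (((((X XOR Z) XOR Z) AND X) NOR ((X XOR Z) NOR Z)) OR ((((X XOR Z) XOR Z) XOR ((((X XOR Z) XOR Z) AND X) NOR ((X XOR Z) NOR Z))) OR ((((X XOR Z) XOR Z) AND X) NOR ((X XOR Z) NOR Z))))

(((X XOR Z) XOR Z) XOR ((((X XOR Z) XOR Z) AND X) NOR ((X XOR Z) NOR Z))) AND (((((X XOR Z) XOR Z) AND X) NOR ((X XOR Z) NOR Z)) OR ((((X XOR Z) XOR Z) XOR ((((X XOR Z) XOR Z) AND X) NOR ((X XOR Z) NOR Z))) OR ((((X XOR Z) XOR Z) AND X) NOR ((X XOR Z) NOR Z))))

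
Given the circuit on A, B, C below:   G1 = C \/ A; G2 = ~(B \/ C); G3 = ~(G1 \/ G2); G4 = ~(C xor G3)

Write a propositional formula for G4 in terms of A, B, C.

G1 = C \/ A
G2 = ~(B \/ C)
G3 = ~(G1 \/ G2) = ~((C \/ A) \/ (~(B \/ C)))
G4 = ~(C xor G3) = ~(C xor (~((C \/ A) \/ (~(B \/ C)))))

~(C xor (~((C \/ A) \/ (~(B \/ C)))))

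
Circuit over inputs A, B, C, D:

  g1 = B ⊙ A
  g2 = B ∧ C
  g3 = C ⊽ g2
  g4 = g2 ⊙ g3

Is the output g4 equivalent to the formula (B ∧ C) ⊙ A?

g2 = B ∧ C
g3 = C ⊽ g2 = C ⊽ (B ∧ C)
g4 = g2 ⊙ g3 = (B ∧ C) ⊙ (C ⊽ (B ∧ C))
At A=0, B=0, C=0, D=0: circuit gives 0, formula gives 1.

No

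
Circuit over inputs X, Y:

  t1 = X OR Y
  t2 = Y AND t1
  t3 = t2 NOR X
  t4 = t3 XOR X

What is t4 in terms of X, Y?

t1 = X OR Y
t2 = Y AND t1 = Y AND (X OR Y)
t3 = t2 NOR X = (Y AND (X OR Y)) NOR X
t4 = t3 XOR X = ((Y AND (X OR Y)) NOR X) XOR X

((Y AND (X OR Y)) NOR X) XOR X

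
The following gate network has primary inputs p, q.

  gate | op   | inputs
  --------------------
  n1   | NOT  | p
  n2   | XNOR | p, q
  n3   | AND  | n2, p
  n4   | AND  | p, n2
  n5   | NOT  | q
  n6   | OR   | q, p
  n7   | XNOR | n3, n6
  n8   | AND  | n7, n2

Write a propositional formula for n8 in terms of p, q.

n2 = p XNOR q
n3 = n2 AND p = (p XNOR q) AND p
n6 = q OR p
n7 = n3 XNOR n6 = ((p XNOR q) AND p) XNOR (q OR p)
n8 = n7 AND n2 = (((p XNOR q) AND p) XNOR (q OR p)) AND (p XNOR q)

(((p XNOR q) AND p) XNOR (q OR p)) AND (p XNOR q)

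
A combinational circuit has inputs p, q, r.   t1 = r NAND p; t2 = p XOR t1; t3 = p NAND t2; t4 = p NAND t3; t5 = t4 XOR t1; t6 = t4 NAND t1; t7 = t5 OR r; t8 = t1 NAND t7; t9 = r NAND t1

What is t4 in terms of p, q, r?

p NAND (p NAND (p XOR (r NAND p)))

t1 = r NAND p
t2 = p XOR t1 = p XOR (r NAND p)
t3 = p NAND t2 = p NAND (p XOR (r NAND p))
t4 = p NAND t3 = p NAND (p NAND (p XOR (r NAND p)))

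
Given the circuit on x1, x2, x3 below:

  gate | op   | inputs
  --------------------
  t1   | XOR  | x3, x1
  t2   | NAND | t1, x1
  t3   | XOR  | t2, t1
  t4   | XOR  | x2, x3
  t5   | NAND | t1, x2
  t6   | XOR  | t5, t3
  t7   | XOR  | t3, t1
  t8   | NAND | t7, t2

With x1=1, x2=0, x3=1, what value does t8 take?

0

t1 = 1 XOR 1 = 0
t2 = 0 NAND 1 = 1
t3 = 1 XOR 0 = 1
t7 = 1 XOR 0 = 1
t8 = 1 NAND 1 = 0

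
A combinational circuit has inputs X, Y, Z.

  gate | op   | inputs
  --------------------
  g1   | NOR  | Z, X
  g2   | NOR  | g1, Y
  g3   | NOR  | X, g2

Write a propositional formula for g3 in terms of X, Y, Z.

X NOR ((Z NOR X) NOR Y)

g1 = Z NOR X
g2 = g1 NOR Y = (Z NOR X) NOR Y
g3 = X NOR g2 = X NOR ((Z NOR X) NOR Y)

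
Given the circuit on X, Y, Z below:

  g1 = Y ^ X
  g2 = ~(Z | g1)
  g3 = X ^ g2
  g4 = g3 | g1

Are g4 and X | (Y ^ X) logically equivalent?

g1 = Y ^ X
g2 = ~(Z | g1) = ~(Z | (Y ^ X))
g3 = X ^ g2 = X ^ (~(Z | (Y ^ X)))
g4 = g3 | g1 = (X ^ (~(Z | (Y ^ X)))) | (Y ^ X)
At X=0, Y=0, Z=0: circuit gives 1, formula gives 0.

No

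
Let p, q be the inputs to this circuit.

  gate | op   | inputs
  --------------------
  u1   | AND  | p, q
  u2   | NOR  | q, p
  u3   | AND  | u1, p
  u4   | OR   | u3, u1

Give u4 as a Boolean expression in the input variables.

u1 = p AND q
u3 = u1 AND p = (p AND q) AND p
u4 = u3 OR u1 = ((p AND q) AND p) OR (p AND q)

((p AND q) AND p) OR (p AND q)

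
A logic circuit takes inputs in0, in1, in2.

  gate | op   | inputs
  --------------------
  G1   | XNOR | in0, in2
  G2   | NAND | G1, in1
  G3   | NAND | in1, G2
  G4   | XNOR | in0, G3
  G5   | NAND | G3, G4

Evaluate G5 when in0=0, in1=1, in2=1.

G1 = 0 XNOR 1 = 0
G2 = 0 NAND 1 = 1
G3 = 1 NAND 1 = 0
G4 = 0 XNOR 0 = 1
G5 = 0 NAND 1 = 1

1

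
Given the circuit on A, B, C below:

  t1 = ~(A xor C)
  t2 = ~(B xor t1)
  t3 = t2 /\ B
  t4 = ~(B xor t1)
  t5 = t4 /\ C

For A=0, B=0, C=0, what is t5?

0

t1 = ~(0 xor 0) = 1
t4 = ~(0 xor 1) = 0
t5 = 0 /\ 0 = 0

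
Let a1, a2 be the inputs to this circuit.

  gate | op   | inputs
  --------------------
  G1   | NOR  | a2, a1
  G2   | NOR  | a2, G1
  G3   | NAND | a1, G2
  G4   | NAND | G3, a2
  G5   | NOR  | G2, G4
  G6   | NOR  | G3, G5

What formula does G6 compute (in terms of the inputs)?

G1 = a2 NOR a1
G2 = a2 NOR G1 = a2 NOR (a2 NOR a1)
G3 = a1 NAND G2 = a1 NAND (a2 NOR (a2 NOR a1))
G4 = G3 NAND a2 = (a1 NAND (a2 NOR (a2 NOR a1))) NAND a2
G5 = G2 NOR G4 = (a2 NOR (a2 NOR a1)) NOR ((a1 NAND (a2 NOR (a2 NOR a1))) NAND a2)
G6 = G3 NOR G5 = (a1 NAND (a2 NOR (a2 NOR a1))) NOR ((a2 NOR (a2 NOR a1)) NOR ((a1 NAND (a2 NOR (a2 NOR a1))) NAND a2))

(a1 NAND (a2 NOR (a2 NOR a1))) NOR ((a2 NOR (a2 NOR a1)) NOR ((a1 NAND (a2 NOR (a2 NOR a1))) NAND a2))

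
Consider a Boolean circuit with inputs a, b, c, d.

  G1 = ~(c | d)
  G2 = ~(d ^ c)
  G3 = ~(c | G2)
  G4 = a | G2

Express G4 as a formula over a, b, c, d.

G2 = ~(d ^ c)
G4 = a | G2 = a | (~(d ^ c))

a | (~(d ^ c))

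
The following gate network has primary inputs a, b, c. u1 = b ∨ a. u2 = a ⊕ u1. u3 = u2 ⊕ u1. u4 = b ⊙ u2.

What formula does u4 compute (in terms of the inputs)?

b ⊙ (a ⊕ (b ∨ a))

u1 = b ∨ a
u2 = a ⊕ u1 = a ⊕ (b ∨ a)
u4 = b ⊙ u2 = b ⊙ (a ⊕ (b ∨ a))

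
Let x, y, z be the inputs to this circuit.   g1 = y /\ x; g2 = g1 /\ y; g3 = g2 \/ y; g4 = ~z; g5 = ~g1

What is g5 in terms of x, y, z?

g1 = y /\ x
g5 = ~g1 = ~(y /\ x)

~(y /\ x)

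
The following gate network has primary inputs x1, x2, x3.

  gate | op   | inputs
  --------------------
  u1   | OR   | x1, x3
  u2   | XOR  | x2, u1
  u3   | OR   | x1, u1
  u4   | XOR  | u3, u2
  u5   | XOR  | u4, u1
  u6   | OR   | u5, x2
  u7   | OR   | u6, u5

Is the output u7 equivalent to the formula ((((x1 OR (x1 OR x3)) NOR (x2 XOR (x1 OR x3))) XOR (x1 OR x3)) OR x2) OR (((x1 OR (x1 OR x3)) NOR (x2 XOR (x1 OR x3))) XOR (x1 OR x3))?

u1 = x1 OR x3
u2 = x2 XOR u1 = x2 XOR (x1 OR x3)
u3 = x1 OR u1 = x1 OR (x1 OR x3)
u4 = u3 XOR u2 = (x1 OR (x1 OR x3)) XOR (x2 XOR (x1 OR x3))
u5 = u4 XOR u1 = ((x1 OR (x1 OR x3)) XOR (x2 XOR (x1 OR x3))) XOR (x1 OR x3)
u6 = u5 OR x2 = (((x1 OR (x1 OR x3)) XOR (x2 XOR (x1 OR x3))) XOR (x1 OR x3)) OR x2
u7 = u6 OR u5 = ((((x1 OR (x1 OR x3)) XOR (x2 XOR (x1 OR x3))) XOR (x1 OR x3)) OR x2) OR (((x1 OR (x1 OR x3)) XOR (x2 XOR (x1 OR x3))) XOR (x1 OR x3))
At x1=0, x2=0, x3=0: circuit gives 0, formula gives 1.

No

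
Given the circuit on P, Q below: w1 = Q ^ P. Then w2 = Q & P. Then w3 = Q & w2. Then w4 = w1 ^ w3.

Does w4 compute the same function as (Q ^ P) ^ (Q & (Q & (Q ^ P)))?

No

w1 = Q ^ P
w2 = Q & P
w3 = Q & w2 = Q & (Q & P)
w4 = w1 ^ w3 = (Q ^ P) ^ (Q & (Q & P))
At P=0, Q=1: circuit gives 1, formula gives 0.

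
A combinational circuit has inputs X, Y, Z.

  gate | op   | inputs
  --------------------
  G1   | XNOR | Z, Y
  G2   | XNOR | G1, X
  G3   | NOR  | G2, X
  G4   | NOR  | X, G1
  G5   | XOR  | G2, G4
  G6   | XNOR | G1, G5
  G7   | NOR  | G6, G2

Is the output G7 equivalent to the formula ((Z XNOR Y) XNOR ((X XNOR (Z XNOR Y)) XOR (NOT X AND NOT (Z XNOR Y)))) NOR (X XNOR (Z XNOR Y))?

G1 = Z XNOR Y
G2 = G1 XNOR X = (Z XNOR Y) XNOR X
G4 = X NOR G1 = X NOR (Z XNOR Y)
G5 = G2 XOR G4 = ((Z XNOR Y) XNOR X) XOR (X NOR (Z XNOR Y))
G6 = G1 XNOR G5 = (Z XNOR Y) XNOR (((Z XNOR Y) XNOR X) XOR (X NOR (Z XNOR Y)))
G7 = G6 NOR G2 = ((Z XNOR Y) XNOR (((Z XNOR Y) XNOR X) XOR (X NOR (Z XNOR Y)))) NOR ((Z XNOR Y) XNOR X)
At X=0, Y=0, Z=1: circuit gives 0, formula gives 0.
At X=0, Y=0, Z=0: circuit gives 1, formula gives 1.
Agrees on all 8 inputs.

Yes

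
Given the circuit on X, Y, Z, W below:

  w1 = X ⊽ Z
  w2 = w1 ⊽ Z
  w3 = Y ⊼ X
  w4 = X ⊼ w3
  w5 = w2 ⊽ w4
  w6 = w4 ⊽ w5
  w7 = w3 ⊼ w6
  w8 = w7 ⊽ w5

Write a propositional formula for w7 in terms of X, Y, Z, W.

w1 = X ⊽ Z
w2 = w1 ⊽ Z = (X ⊽ Z) ⊽ Z
w3 = Y ⊼ X
w4 = X ⊼ w3 = X ⊼ (Y ⊼ X)
w5 = w2 ⊽ w4 = ((X ⊽ Z) ⊽ Z) ⊽ (X ⊼ (Y ⊼ X))
w6 = w4 ⊽ w5 = (X ⊼ (Y ⊼ X)) ⊽ (((X ⊽ Z) ⊽ Z) ⊽ (X ⊼ (Y ⊼ X)))
w7 = w3 ⊼ w6 = (Y ⊼ X) ⊼ ((X ⊼ (Y ⊼ X)) ⊽ (((X ⊽ Z) ⊽ Z) ⊽ (X ⊼ (Y ⊼ X))))

(Y ⊼ X) ⊼ ((X ⊼ (Y ⊼ X)) ⊽ (((X ⊽ Z) ⊽ Z) ⊽ (X ⊼ (Y ⊼ X))))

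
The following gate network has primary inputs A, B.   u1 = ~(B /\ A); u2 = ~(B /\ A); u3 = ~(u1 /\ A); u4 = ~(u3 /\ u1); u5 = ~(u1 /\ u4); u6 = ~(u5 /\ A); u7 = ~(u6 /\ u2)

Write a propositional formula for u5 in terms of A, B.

u1 = ~(B /\ A)
u3 = ~(u1 /\ A) = ~((~(B /\ A)) /\ A)
u4 = ~(u3 /\ u1) = ~((~((~(B /\ A)) /\ A)) /\ (~(B /\ A)))
u5 = ~(u1 /\ u4) = ~((~(B /\ A)) /\ (~((~((~(B /\ A)) /\ A)) /\ (~(B /\ A)))))

~((~(B /\ A)) /\ (~((~((~(B /\ A)) /\ A)) /\ (~(B /\ A)))))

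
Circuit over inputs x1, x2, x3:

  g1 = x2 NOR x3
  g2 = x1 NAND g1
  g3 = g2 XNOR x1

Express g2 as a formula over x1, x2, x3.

g1 = x2 NOR x3
g2 = x1 NAND g1 = x1 NAND (x2 NOR x3)

x1 NAND (x2 NOR x3)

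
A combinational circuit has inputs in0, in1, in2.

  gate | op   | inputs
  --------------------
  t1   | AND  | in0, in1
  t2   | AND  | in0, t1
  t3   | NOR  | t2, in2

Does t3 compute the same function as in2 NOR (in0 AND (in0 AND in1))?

Yes

t1 = in0 AND in1
t2 = in0 AND t1 = in0 AND (in0 AND in1)
t3 = t2 NOR in2 = (in0 AND (in0 AND in1)) NOR in2
At in0=0, in1=0, in2=1: circuit gives 0, formula gives 0.
At in0=0, in1=0, in2=0: circuit gives 1, formula gives 1.
Agrees on all 8 inputs.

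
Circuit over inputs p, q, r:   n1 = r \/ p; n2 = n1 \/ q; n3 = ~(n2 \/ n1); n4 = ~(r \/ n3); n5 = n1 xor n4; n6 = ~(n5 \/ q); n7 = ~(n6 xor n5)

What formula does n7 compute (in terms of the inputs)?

n1 = r \/ p
n2 = n1 \/ q = (r \/ p) \/ q
n3 = ~(n2 \/ n1) = ~(((r \/ p) \/ q) \/ (r \/ p))
n4 = ~(r \/ n3) = ~(r \/ (~(((r \/ p) \/ q) \/ (r \/ p))))
n5 = n1 xor n4 = (r \/ p) xor (~(r \/ (~(((r \/ p) \/ q) \/ (r \/ p)))))
n6 = ~(n5 \/ q) = ~(((r \/ p) xor (~(r \/ (~(((r \/ p) \/ q) \/ (r \/ p)))))) \/ q)
n7 = ~(n6 xor n5) = ~((~(((r \/ p) xor (~(r \/ (~(((r \/ p) \/ q) \/ (r \/ p)))))) \/ q)) xor ((r \/ p) xor (~(r \/ (~(((r \/ p) \/ q) \/ (r \/ p)))))))

~((~(((r \/ p) xor (~(r \/ (~(((r \/ p) \/ q) \/ (r \/ p)))))) \/ q)) xor ((r \/ p) xor (~(r \/ (~(((r \/ p) \/ q) \/ (r \/ p)))))))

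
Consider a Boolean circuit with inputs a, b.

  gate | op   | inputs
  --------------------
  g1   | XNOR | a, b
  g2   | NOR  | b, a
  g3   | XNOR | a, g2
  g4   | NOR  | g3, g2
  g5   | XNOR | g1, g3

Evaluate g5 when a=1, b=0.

g1 = 1 XNOR 0 = 0
g2 = 0 NOR 1 = 0
g3 = 1 XNOR 0 = 0
g5 = 0 XNOR 0 = 1

1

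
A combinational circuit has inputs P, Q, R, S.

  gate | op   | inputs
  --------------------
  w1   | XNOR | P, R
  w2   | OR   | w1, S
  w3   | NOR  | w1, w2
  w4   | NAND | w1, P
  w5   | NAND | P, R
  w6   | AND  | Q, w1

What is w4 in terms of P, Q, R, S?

w1 = P XNOR R
w4 = w1 NAND P = (P XNOR R) NAND P

(P XNOR R) NAND P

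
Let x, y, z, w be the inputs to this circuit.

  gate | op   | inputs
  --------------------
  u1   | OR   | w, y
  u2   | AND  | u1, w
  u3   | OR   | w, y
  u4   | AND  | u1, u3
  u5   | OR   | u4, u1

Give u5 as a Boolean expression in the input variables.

((w OR y) AND (w OR y)) OR (w OR y)

u1 = w OR y
u3 = w OR y
u4 = u1 AND u3 = (w OR y) AND (w OR y)
u5 = u4 OR u1 = ((w OR y) AND (w OR y)) OR (w OR y)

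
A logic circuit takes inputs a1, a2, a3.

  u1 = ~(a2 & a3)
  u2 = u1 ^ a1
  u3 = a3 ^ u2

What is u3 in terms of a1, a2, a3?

a3 ^ ((~(a2 & a3)) ^ a1)

u1 = ~(a2 & a3)
u2 = u1 ^ a1 = (~(a2 & a3)) ^ a1
u3 = a3 ^ u2 = a3 ^ ((~(a2 & a3)) ^ a1)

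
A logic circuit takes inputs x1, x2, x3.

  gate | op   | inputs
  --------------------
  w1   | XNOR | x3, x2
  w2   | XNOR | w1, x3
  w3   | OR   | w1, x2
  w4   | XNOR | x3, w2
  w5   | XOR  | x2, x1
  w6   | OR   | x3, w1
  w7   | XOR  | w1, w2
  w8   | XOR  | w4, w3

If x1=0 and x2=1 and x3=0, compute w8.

w1 = 0 XNOR 1 = 0
w2 = 0 XNOR 0 = 1
w3 = 0 OR 1 = 1
w4 = 0 XNOR 1 = 0
w8 = 0 XOR 1 = 1

1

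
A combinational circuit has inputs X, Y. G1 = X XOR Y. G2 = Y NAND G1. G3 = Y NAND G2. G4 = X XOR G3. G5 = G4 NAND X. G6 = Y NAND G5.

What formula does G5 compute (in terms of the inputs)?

(X XOR (Y NAND (Y NAND (X XOR Y)))) NAND X

G1 = X XOR Y
G2 = Y NAND G1 = Y NAND (X XOR Y)
G3 = Y NAND G2 = Y NAND (Y NAND (X XOR Y))
G4 = X XOR G3 = X XOR (Y NAND (Y NAND (X XOR Y)))
G5 = G4 NAND X = (X XOR (Y NAND (Y NAND (X XOR Y)))) NAND X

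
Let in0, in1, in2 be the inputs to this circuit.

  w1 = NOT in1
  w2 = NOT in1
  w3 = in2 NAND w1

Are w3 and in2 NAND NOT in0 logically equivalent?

No

w1 = NOT in1
w3 = in2 NAND w1 = in2 NAND NOT in1
At in0=0, in1=1, in2=1: circuit gives 1, formula gives 0.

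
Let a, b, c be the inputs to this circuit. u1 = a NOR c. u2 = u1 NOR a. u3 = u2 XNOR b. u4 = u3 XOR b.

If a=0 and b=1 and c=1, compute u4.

u1 = 0 NOR 1 = 0
u2 = 0 NOR 0 = 1
u3 = 1 XNOR 1 = 1
u4 = 1 XOR 1 = 0

0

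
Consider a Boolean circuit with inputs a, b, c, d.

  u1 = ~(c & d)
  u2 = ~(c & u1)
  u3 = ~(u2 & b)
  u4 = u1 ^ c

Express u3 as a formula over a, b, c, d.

~((~(c & (~(c & d)))) & b)

u1 = ~(c & d)
u2 = ~(c & u1) = ~(c & (~(c & d)))
u3 = ~(u2 & b) = ~((~(c & (~(c & d)))) & b)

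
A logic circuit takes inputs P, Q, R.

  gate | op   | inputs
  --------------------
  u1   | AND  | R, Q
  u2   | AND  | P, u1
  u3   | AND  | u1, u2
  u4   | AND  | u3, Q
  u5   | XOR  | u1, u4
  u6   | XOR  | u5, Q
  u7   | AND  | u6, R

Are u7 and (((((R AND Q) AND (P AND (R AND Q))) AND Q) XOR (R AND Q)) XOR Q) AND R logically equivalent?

u1 = R AND Q
u2 = P AND u1 = P AND (R AND Q)
u3 = u1 AND u2 = (R AND Q) AND (P AND (R AND Q))
u4 = u3 AND Q = ((R AND Q) AND (P AND (R AND Q))) AND Q
u5 = u1 XOR u4 = (R AND Q) XOR (((R AND Q) AND (P AND (R AND Q))) AND Q)
u6 = u5 XOR Q = ((R AND Q) XOR (((R AND Q) AND (P AND (R AND Q))) AND Q)) XOR Q
u7 = u6 AND R = (((R AND Q) XOR (((R AND Q) AND (P AND (R AND Q))) AND Q)) XOR Q) AND R
At P=0, Q=0, R=0: circuit gives 0, formula gives 0.
At P=1, Q=1, R=1: circuit gives 1, formula gives 1.
Agrees on all 8 inputs.

Yes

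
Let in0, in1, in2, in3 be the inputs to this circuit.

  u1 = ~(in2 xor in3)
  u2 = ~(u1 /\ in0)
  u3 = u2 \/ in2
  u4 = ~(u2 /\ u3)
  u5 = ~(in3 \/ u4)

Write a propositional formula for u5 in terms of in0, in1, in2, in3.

~(in3 \/ (~((~((~(in2 xor in3)) /\ in0)) /\ ((~((~(in2 xor in3)) /\ in0)) \/ in2))))

u1 = ~(in2 xor in3)
u2 = ~(u1 /\ in0) = ~((~(in2 xor in3)) /\ in0)
u3 = u2 \/ in2 = (~((~(in2 xor in3)) /\ in0)) \/ in2
u4 = ~(u2 /\ u3) = ~((~((~(in2 xor in3)) /\ in0)) /\ ((~((~(in2 xor in3)) /\ in0)) \/ in2))
u5 = ~(in3 \/ u4) = ~(in3 \/ (~((~((~(in2 xor in3)) /\ in0)) /\ ((~((~(in2 xor in3)) /\ in0)) \/ in2))))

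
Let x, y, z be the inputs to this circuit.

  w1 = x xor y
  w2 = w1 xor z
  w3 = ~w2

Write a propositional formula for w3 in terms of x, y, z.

~((x xor y) xor z)

w1 = x xor y
w2 = w1 xor z = (x xor y) xor z
w3 = ~w2 = ~((x xor y) xor z)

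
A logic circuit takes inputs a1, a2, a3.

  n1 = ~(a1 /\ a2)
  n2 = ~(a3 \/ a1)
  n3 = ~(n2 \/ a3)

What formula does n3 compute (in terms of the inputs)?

~((~(a3 \/ a1)) \/ a3)

n2 = ~(a3 \/ a1)
n3 = ~(n2 \/ a3) = ~((~(a3 \/ a1)) \/ a3)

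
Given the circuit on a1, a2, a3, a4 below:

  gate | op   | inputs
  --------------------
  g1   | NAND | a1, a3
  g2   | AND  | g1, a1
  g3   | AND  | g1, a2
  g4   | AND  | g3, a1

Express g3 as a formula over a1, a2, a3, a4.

g1 = a1 NAND a3
g3 = g1 AND a2 = (a1 NAND a3) AND a2

(a1 NAND a3) AND a2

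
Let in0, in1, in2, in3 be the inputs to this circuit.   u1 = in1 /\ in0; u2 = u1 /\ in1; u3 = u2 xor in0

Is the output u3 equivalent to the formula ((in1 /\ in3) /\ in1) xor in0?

No

u1 = in1 /\ in0
u2 = u1 /\ in1 = (in1 /\ in0) /\ in1
u3 = u2 xor in0 = ((in1 /\ in0) /\ in1) xor in0
At in0=0, in1=1, in2=0, in3=1: circuit gives 0, formula gives 1.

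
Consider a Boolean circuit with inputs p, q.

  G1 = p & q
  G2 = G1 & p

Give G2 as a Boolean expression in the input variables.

G1 = p & q
G2 = G1 & p = (p & q) & p

(p & q) & p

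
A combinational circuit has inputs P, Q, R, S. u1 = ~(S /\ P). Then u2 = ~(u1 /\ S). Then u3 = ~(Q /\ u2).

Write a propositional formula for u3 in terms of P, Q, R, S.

u1 = ~(S /\ P)
u2 = ~(u1 /\ S) = ~((~(S /\ P)) /\ S)
u3 = ~(Q /\ u2) = ~(Q /\ (~((~(S /\ P)) /\ S)))

~(Q /\ (~((~(S /\ P)) /\ S)))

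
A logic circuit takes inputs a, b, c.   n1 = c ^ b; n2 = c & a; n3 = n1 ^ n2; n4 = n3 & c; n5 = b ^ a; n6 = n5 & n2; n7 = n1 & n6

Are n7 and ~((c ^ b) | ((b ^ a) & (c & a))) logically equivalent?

n1 = c ^ b
n2 = c & a
n5 = b ^ a
n6 = n5 & n2 = (b ^ a) & (c & a)
n7 = n1 & n6 = (c ^ b) & ((b ^ a) & (c & a))
At a=0, b=0, c=0: circuit gives 0, formula gives 1.

No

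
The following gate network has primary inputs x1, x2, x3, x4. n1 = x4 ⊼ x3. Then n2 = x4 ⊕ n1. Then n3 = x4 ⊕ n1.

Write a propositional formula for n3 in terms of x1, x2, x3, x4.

n1 = x4 ⊼ x3
n3 = x4 ⊕ n1 = x4 ⊕ (x4 ⊼ x3)

x4 ⊕ (x4 ⊼ x3)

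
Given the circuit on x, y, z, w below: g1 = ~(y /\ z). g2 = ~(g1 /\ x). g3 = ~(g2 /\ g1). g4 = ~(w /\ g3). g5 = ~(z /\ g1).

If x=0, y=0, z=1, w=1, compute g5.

0

g1 = ~(0 /\ 1) = 1
g5 = ~(1 /\ 1) = 0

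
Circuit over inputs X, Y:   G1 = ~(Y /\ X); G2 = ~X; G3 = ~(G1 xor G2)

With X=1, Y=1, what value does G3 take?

1

G1 = ~(1 /\ 1) = 0
G2 = ~1 = 0
G3 = ~(0 xor 0) = 1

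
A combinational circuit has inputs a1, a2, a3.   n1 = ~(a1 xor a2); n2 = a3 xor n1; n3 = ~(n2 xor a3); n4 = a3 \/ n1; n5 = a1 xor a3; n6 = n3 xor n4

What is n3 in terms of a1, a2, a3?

~((a3 xor (~(a1 xor a2))) xor a3)

n1 = ~(a1 xor a2)
n2 = a3 xor n1 = a3 xor (~(a1 xor a2))
n3 = ~(n2 xor a3) = ~((a3 xor (~(a1 xor a2))) xor a3)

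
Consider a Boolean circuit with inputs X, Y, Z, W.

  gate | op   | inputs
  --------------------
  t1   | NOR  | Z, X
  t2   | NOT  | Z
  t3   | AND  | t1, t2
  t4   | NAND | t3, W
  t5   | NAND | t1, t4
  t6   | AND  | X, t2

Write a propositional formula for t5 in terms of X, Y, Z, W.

t1 = Z NOR X
t2 = NOT Z
t3 = t1 AND t2 = (Z NOR X) AND NOT Z
t4 = t3 NAND W = ((Z NOR X) AND NOT Z) NAND W
t5 = t1 NAND t4 = (Z NOR X) NAND (((Z NOR X) AND NOT Z) NAND W)

(Z NOR X) NAND (((Z NOR X) AND NOT Z) NAND W)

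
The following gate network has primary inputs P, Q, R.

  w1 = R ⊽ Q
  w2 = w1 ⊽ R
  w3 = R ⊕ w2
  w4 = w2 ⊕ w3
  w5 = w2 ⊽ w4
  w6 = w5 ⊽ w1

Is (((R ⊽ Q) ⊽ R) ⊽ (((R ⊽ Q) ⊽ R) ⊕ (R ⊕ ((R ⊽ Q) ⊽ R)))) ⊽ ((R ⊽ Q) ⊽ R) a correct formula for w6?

w1 = R ⊽ Q
w2 = w1 ⊽ R = (R ⊽ Q) ⊽ R
w3 = R ⊕ w2 = R ⊕ ((R ⊽ Q) ⊽ R)
w4 = w2 ⊕ w3 = ((R ⊽ Q) ⊽ R) ⊕ (R ⊕ ((R ⊽ Q) ⊽ R))
w5 = w2 ⊽ w4 = ((R ⊽ Q) ⊽ R) ⊽ (((R ⊽ Q) ⊽ R) ⊕ (R ⊕ ((R ⊽ Q) ⊽ R)))
w6 = w5 ⊽ w1 = (((R ⊽ Q) ⊽ R) ⊽ (((R ⊽ Q) ⊽ R) ⊕ (R ⊕ ((R ⊽ Q) ⊽ R)))) ⊽ (R ⊽ Q)
At P=0, Q=1, R=0: circuit gives 1, formula gives 0.

No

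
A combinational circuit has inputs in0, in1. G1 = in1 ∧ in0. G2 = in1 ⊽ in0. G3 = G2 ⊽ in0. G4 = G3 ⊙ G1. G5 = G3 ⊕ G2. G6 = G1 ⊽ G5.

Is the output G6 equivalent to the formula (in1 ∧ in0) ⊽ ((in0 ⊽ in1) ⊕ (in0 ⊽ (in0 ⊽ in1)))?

Yes

G1 = in1 ∧ in0
G2 = in1 ⊽ in0
G3 = G2 ⊽ in0 = (in1 ⊽ in0) ⊽ in0
G5 = G3 ⊕ G2 = ((in1 ⊽ in0) ⊽ in0) ⊕ (in1 ⊽ in0)
G6 = G1 ⊽ G5 = (in1 ∧ in0) ⊽ (((in1 ⊽ in0) ⊽ in0) ⊕ (in1 ⊽ in0))
At in0=0, in1=0: circuit gives 0, formula gives 0.
At in0=1, in1=0: circuit gives 1, formula gives 1.
Agrees on all 4 inputs.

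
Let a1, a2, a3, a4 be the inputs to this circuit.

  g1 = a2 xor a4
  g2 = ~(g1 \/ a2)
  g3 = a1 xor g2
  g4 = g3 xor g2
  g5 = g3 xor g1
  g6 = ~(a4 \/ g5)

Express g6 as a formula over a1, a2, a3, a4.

~(a4 \/ ((a1 xor (~((a2 xor a4) \/ a2))) xor (a2 xor a4)))

g1 = a2 xor a4
g2 = ~(g1 \/ a2) = ~((a2 xor a4) \/ a2)
g3 = a1 xor g2 = a1 xor (~((a2 xor a4) \/ a2))
g5 = g3 xor g1 = (a1 xor (~((a2 xor a4) \/ a2))) xor (a2 xor a4)
g6 = ~(a4 \/ g5) = ~(a4 \/ ((a1 xor (~((a2 xor a4) \/ a2))) xor (a2 xor a4)))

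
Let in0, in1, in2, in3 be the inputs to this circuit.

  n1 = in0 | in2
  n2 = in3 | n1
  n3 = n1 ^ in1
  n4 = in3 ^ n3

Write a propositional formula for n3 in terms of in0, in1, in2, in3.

n1 = in0 | in2
n3 = n1 ^ in1 = (in0 | in2) ^ in1

(in0 | in2) ^ in1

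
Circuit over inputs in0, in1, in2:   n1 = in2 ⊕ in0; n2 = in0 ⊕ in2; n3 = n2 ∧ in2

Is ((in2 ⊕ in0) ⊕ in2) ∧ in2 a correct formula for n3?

n2 = in0 ⊕ in2
n3 = n2 ∧ in2 = (in0 ⊕ in2) ∧ in2
At in0=0, in1=0, in2=1: circuit gives 1, formula gives 0.

No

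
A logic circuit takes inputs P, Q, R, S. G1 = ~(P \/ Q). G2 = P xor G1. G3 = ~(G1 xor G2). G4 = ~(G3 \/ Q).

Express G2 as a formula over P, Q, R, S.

P xor (~(P \/ Q))

G1 = ~(P \/ Q)
G2 = P xor G1 = P xor (~(P \/ Q))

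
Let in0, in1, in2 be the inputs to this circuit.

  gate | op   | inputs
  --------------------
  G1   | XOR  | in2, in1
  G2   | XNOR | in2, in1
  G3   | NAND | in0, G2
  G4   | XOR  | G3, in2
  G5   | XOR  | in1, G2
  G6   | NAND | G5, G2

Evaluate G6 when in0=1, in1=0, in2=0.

G2 = 0 XNOR 0 = 1
G5 = 0 XOR 1 = 1
G6 = 1 NAND 1 = 0

0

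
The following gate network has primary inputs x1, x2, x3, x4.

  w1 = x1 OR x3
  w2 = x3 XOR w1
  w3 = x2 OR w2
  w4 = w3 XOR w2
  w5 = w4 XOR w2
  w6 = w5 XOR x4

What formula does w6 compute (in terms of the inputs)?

w1 = x1 OR x3
w2 = x3 XOR w1 = x3 XOR (x1 OR x3)
w3 = x2 OR w2 = x2 OR (x3 XOR (x1 OR x3))
w4 = w3 XOR w2 = (x2 OR (x3 XOR (x1 OR x3))) XOR (x3 XOR (x1 OR x3))
w5 = w4 XOR w2 = ((x2 OR (x3 XOR (x1 OR x3))) XOR (x3 XOR (x1 OR x3))) XOR (x3 XOR (x1 OR x3))
w6 = w5 XOR x4 = (((x2 OR (x3 XOR (x1 OR x3))) XOR (x3 XOR (x1 OR x3))) XOR (x3 XOR (x1 OR x3))) XOR x4

(((x2 OR (x3 XOR (x1 OR x3))) XOR (x3 XOR (x1 OR x3))) XOR (x3 XOR (x1 OR x3))) XOR x4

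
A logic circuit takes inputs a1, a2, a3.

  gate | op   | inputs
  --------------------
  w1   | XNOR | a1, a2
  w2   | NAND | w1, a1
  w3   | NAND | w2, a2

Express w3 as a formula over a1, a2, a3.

((a1 XNOR a2) NAND a1) NAND a2

w1 = a1 XNOR a2
w2 = w1 NAND a1 = (a1 XNOR a2) NAND a1
w3 = w2 NAND a2 = ((a1 XNOR a2) NAND a1) NAND a2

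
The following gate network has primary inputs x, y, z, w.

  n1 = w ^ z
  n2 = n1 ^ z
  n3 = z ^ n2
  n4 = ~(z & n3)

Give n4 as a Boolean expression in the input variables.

n1 = w ^ z
n2 = n1 ^ z = (w ^ z) ^ z
n3 = z ^ n2 = z ^ ((w ^ z) ^ z)
n4 = ~(z & n3) = ~(z & (z ^ ((w ^ z) ^ z)))

~(z & (z ^ ((w ^ z) ^ z)))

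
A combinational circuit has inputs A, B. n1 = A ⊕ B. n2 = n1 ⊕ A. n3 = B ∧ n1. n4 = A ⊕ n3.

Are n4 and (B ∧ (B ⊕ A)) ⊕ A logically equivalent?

Yes

n1 = A ⊕ B
n3 = B ∧ n1 = B ∧ (A ⊕ B)
n4 = A ⊕ n3 = A ⊕ (B ∧ (A ⊕ B))
At A=0, B=0: circuit gives 0, formula gives 0.
At A=0, B=1: circuit gives 1, formula gives 1.
Agrees on all 4 inputs.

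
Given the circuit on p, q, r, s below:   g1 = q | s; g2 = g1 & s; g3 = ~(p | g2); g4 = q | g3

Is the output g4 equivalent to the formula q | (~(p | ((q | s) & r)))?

No

g1 = q | s
g2 = g1 & s = (q | s) & s
g3 = ~(p | g2) = ~(p | ((q | s) & s))
g4 = q | g3 = q | (~(p | ((q | s) & s)))
At p=0, q=0, r=0, s=1: circuit gives 0, formula gives 1.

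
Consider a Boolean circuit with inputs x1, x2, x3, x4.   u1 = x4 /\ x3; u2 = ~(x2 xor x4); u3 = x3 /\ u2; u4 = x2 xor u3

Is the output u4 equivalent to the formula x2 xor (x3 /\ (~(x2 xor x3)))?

No

u2 = ~(x2 xor x4)
u3 = x3 /\ u2 = x3 /\ (~(x2 xor x4))
u4 = x2 xor u3 = x2 xor (x3 /\ (~(x2 xor x4)))
At x1=0, x2=0, x3=1, x4=0: circuit gives 1, formula gives 0.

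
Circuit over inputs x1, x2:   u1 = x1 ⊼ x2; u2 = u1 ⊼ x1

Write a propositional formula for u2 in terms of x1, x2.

u1 = x1 ⊼ x2
u2 = u1 ⊼ x1 = (x1 ⊼ x2) ⊼ x1

(x1 ⊼ x2) ⊼ x1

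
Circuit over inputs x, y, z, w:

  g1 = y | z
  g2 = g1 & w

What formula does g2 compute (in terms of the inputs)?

g1 = y | z
g2 = g1 & w = (y | z) & w

(y | z) & w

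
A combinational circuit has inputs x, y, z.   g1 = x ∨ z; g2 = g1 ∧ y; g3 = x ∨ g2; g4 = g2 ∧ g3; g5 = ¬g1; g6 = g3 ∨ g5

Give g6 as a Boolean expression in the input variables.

g1 = x ∨ z
g2 = g1 ∧ y = (x ∨ z) ∧ y
g3 = x ∨ g2 = x ∨ ((x ∨ z) ∧ y)
g5 = ¬g1 = ¬(x ∨ z)
g6 = g3 ∨ g5 = (x ∨ ((x ∨ z) ∧ y)) ∨ ¬(x ∨ z)

(x ∨ ((x ∨ z) ∧ y)) ∨ ¬(x ∨ z)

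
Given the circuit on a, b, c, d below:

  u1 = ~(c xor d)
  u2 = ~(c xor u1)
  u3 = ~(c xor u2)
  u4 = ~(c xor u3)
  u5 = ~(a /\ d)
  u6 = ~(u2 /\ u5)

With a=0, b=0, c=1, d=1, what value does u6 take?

0

u1 = ~(1 xor 1) = 1
u2 = ~(1 xor 1) = 1
u5 = ~(0 /\ 1) = 1
u6 = ~(1 /\ 1) = 0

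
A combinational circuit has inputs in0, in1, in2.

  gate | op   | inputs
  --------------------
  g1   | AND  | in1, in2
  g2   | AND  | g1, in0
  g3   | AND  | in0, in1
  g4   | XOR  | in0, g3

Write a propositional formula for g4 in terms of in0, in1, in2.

g3 = in0 AND in1
g4 = in0 XOR g3 = in0 XOR (in0 AND in1)

in0 XOR (in0 AND in1)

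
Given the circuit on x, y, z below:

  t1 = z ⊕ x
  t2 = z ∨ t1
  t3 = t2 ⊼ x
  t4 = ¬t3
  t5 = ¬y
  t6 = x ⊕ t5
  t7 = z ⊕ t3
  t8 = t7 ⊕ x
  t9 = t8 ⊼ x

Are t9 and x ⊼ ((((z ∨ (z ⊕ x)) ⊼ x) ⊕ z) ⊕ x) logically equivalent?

t1 = z ⊕ x
t2 = z ∨ t1 = z ∨ (z ⊕ x)
t3 = t2 ⊼ x = (z ∨ (z ⊕ x)) ⊼ x
t7 = z ⊕ t3 = z ⊕ ((z ∨ (z ⊕ x)) ⊼ x)
t8 = t7 ⊕ x = (z ⊕ ((z ∨ (z ⊕ x)) ⊼ x)) ⊕ x
t9 = t8 ⊼ x = ((z ⊕ ((z ∨ (z ⊕ x)) ⊼ x)) ⊕ x) ⊼ x
At x=1, y=0, z=0: circuit gives 0, formula gives 0.
At x=0, y=0, z=0: circuit gives 1, formula gives 1.
Agrees on all 8 inputs.

Yes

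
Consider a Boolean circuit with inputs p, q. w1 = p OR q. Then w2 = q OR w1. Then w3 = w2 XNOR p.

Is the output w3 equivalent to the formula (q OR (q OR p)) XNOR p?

w1 = p OR q
w2 = q OR w1 = q OR (p OR q)
w3 = w2 XNOR p = (q OR (p OR q)) XNOR p
At p=0, q=1: circuit gives 0, formula gives 0.
At p=0, q=0: circuit gives 1, formula gives 1.
Agrees on all 4 inputs.

Yes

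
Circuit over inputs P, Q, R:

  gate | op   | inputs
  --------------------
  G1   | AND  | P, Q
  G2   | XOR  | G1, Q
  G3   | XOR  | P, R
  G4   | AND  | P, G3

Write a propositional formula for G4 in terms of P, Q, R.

P AND (P XOR R)

G3 = P XOR R
G4 = P AND G3 = P AND (P XOR R)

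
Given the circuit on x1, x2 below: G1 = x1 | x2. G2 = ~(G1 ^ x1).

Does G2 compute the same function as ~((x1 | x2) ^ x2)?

G1 = x1 | x2
G2 = ~(G1 ^ x1) = ~((x1 | x2) ^ x1)
At x1=0, x2=1: circuit gives 0, formula gives 1.

No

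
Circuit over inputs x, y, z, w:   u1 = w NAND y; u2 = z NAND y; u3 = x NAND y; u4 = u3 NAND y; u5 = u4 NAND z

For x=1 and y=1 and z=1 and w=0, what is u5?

u3 = 1 NAND 1 = 0
u4 = 0 NAND 1 = 1
u5 = 1 NAND 1 = 0

0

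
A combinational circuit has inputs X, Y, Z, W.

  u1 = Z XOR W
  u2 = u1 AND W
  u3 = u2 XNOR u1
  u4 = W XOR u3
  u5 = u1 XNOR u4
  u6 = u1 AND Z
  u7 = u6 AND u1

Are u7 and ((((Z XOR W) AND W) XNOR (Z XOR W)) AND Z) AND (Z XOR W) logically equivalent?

No

u1 = Z XOR W
u6 = u1 AND Z = (Z XOR W) AND Z
u7 = u6 AND u1 = ((Z XOR W) AND Z) AND (Z XOR W)
At X=0, Y=0, Z=1, W=0: circuit gives 1, formula gives 0.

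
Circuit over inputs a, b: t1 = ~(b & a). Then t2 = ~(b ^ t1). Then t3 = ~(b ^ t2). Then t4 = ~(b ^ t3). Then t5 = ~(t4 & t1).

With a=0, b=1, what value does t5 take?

t1 = ~(1 & 0) = 1
t2 = ~(1 ^ 1) = 1
t3 = ~(1 ^ 1) = 1
t4 = ~(1 ^ 1) = 1
t5 = ~(1 & 1) = 0

0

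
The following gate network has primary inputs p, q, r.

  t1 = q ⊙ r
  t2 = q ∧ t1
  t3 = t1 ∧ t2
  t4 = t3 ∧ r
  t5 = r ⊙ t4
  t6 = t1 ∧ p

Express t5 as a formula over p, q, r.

r ⊙ (((q ⊙ r) ∧ (q ∧ (q ⊙ r))) ∧ r)

t1 = q ⊙ r
t2 = q ∧ t1 = q ∧ (q ⊙ r)
t3 = t1 ∧ t2 = (q ⊙ r) ∧ (q ∧ (q ⊙ r))
t4 = t3 ∧ r = ((q ⊙ r) ∧ (q ∧ (q ⊙ r))) ∧ r
t5 = r ⊙ t4 = r ⊙ (((q ⊙ r) ∧ (q ∧ (q ⊙ r))) ∧ r)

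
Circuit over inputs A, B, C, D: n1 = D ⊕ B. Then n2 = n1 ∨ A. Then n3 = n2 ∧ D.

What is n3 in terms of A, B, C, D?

((D ⊕ B) ∨ A) ∧ D

n1 = D ⊕ B
n2 = n1 ∨ A = (D ⊕ B) ∨ A
n3 = n2 ∧ D = ((D ⊕ B) ∨ A) ∧ D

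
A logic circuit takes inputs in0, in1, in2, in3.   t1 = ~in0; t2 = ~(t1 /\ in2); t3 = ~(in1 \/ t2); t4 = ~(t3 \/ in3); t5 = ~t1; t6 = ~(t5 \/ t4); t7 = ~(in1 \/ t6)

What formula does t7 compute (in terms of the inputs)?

~(in1 \/ (~(~~in0 \/ (~((~(in1 \/ (~(~in0 /\ in2)))) \/ in3)))))

t1 = ~in0
t2 = ~(t1 /\ in2) = ~(~in0 /\ in2)
t3 = ~(in1 \/ t2) = ~(in1 \/ (~(~in0 /\ in2)))
t4 = ~(t3 \/ in3) = ~((~(in1 \/ (~(~in0 /\ in2)))) \/ in3)
t5 = ~t1 = ~~in0
t6 = ~(t5 \/ t4) = ~(~~in0 \/ (~((~(in1 \/ (~(~in0 /\ in2)))) \/ in3)))
t7 = ~(in1 \/ t6) = ~(in1 \/ (~(~~in0 \/ (~((~(in1 \/ (~(~in0 /\ in2)))) \/ in3)))))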